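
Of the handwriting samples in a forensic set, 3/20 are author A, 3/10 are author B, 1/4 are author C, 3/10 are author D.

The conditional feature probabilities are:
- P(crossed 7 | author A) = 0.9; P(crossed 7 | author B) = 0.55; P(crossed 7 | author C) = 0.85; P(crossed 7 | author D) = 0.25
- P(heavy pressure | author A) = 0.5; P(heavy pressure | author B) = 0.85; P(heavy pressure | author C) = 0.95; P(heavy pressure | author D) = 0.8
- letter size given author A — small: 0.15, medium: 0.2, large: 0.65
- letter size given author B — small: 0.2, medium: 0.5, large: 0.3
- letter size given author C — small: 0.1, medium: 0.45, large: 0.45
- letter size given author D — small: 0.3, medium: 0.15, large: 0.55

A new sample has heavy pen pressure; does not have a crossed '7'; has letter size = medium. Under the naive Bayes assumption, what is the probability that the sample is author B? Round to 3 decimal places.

author A: 0.15 × (1−0.9) × 0.5 × 0.2 = 0.0015
author B: 0.3 × (1−0.55) × 0.85 × 0.5 = 0.057375
author C: 0.25 × (1−0.85) × 0.95 × 0.45 = 0.01603125
author D: 0.3 × (1−0.25) × 0.8 × 0.15 = 0.027
P(author B | x) = 0.057375 / 0.10190625 ≈ 0.563

0.563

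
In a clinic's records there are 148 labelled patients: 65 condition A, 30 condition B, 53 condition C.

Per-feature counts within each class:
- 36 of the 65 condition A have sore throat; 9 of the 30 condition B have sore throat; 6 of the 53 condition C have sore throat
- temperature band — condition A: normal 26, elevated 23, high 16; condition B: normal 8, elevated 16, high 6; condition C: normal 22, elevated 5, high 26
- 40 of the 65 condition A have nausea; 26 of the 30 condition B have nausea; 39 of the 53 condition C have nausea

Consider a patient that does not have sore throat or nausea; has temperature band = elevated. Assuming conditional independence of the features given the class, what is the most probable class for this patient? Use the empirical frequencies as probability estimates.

condition A

condition A: (65/148) × (29/65) × (23/65) × (25/65) ≈ 0.0266672
condition B: (30/148) × (21/30) × (16/30) × (4/30) ≈ 0.0100901
condition C: (53/148) × (47/53) × (5/53) × (14/53) ≈ 0.00791375
Highest score → condition A.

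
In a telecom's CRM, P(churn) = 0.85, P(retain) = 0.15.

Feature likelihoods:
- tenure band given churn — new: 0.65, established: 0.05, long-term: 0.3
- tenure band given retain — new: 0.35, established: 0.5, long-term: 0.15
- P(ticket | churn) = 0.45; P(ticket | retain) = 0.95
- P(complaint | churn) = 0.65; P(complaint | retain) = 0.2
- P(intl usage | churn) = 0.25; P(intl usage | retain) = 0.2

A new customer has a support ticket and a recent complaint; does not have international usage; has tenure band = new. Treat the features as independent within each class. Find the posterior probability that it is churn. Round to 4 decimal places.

churn: 0.85 × 0.65 × 0.45 × 0.65 × (1−0.25) = 0.1212046875
retain: 0.15 × 0.35 × 0.95 × 0.2 × (1−0.2) = 0.00798
P(churn | x) = 0.1212046875 / 0.1291846875 ≈ 0.9382

0.9382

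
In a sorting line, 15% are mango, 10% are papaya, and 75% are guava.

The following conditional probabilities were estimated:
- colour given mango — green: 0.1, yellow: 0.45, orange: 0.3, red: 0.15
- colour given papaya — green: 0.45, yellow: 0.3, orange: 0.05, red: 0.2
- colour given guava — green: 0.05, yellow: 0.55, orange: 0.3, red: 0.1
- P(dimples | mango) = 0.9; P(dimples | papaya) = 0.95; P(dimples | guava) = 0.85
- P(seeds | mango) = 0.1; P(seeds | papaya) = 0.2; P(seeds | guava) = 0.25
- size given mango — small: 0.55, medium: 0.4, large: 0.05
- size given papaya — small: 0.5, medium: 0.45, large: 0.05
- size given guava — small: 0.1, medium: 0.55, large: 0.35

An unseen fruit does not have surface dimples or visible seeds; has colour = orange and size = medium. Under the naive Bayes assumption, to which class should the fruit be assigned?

guava

mango: 0.15 × 0.3 × (1−0.9) × (1−0.1) × 0.4 = 0.00162
papaya: 0.1 × 0.05 × (1−0.95) × (1−0.2) × 0.45 = 0.00009
guava: 0.75 × 0.3 × (1−0.85) × (1−0.25) × 0.55 = 0.013921875
Highest score → guava.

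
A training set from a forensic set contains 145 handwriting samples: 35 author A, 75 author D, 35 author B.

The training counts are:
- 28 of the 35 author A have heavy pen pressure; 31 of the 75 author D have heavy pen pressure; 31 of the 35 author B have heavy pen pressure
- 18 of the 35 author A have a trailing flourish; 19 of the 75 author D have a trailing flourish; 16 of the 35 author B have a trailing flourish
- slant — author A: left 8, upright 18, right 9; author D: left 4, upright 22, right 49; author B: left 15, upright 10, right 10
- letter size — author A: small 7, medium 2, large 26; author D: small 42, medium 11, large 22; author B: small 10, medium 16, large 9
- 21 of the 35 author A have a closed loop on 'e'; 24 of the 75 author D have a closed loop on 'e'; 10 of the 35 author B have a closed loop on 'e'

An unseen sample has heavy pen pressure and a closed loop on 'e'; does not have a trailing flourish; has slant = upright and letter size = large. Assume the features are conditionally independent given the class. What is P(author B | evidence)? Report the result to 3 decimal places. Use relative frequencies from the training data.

0.086

author A: (35/145) × (28/35) × (17/35) × (18/35) × (26/35) × (21/35) ≈ 0.0214997
author D: (75/145) × (31/75) × (56/75) × (22/75) × (22/75) × (24/75) ≈ 0.00439535
author B: (35/145) × (31/35) × (19/35) × (10/35) × (9/35) × (10/35) ≈ 0.00243623
P(author B | x) = 0.00243623 / 0.02833128 ≈ 0.086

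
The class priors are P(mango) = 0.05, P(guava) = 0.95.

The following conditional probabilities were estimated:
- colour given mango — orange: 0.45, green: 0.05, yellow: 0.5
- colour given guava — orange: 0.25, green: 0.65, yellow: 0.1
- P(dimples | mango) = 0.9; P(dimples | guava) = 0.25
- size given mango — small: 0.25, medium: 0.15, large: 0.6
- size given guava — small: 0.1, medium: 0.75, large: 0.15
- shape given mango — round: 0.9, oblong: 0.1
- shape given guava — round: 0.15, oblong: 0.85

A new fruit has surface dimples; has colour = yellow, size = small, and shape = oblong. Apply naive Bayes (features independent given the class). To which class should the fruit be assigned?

guava

mango: 0.05 × 0.5 × 0.9 × 0.25 × 0.1 = 0.0005625
guava: 0.95 × 0.1 × 0.25 × 0.1 × 0.85 = 0.00201875
Highest score → guava.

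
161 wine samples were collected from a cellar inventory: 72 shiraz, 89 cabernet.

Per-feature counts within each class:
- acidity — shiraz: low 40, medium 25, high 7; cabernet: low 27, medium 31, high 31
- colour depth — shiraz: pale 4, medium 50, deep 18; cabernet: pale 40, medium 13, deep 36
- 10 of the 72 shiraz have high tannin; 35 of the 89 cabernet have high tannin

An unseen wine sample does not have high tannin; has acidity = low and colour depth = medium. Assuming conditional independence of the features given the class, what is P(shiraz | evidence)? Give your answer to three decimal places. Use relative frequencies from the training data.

0.909

shiraz: (72/161) × (40/72) × (50/72) × (62/72) ≈ 0.14857
cabernet: (89/161) × (27/89) × (13/89) × (54/89) ≈ 0.0148626
P(shiraz | x) = 0.14857 / 0.1634326 ≈ 0.909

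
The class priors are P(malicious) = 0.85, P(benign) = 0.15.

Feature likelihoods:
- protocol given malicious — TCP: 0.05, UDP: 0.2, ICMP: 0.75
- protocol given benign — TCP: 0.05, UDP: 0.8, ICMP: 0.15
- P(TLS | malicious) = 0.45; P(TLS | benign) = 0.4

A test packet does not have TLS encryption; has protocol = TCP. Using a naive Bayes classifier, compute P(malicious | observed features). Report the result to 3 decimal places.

malicious: 0.85 × 0.05 × (1−0.45) = 0.023375
benign: 0.15 × 0.05 × (1−0.4) = 0.0045
P(malicious | x) = 0.023375 / 0.027875 ≈ 0.839

0.839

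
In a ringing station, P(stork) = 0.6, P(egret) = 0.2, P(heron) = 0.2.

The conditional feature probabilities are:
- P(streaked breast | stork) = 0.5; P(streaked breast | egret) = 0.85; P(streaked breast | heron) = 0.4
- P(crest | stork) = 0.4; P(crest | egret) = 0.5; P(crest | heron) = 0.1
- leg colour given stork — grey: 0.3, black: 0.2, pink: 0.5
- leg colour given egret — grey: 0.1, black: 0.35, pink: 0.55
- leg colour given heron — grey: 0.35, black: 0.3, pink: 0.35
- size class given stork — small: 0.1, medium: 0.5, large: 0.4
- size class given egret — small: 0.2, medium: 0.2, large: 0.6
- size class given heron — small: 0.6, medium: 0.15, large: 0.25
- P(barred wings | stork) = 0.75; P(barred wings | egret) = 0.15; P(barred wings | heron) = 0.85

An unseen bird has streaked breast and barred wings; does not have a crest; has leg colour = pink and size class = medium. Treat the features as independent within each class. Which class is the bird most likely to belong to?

stork: 0.6 × 0.5 × (1−0.4) × 0.5 × 0.5 × 0.75 = 0.03375
egret: 0.2 × 0.85 × (1−0.5) × 0.55 × 0.2 × 0.15 = 0.0014025
heron: 0.2 × 0.4 × (1−0.1) × 0.35 × 0.15 × 0.85 = 0.003213
Highest score → stork.

stork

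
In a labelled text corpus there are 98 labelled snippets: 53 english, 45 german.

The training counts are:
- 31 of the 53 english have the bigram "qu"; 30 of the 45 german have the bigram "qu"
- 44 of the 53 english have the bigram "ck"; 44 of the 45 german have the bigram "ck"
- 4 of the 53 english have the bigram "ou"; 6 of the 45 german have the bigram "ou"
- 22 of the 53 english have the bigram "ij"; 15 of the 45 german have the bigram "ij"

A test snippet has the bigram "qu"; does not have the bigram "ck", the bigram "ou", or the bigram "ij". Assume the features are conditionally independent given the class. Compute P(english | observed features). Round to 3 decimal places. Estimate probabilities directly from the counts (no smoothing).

english: (53/98) × (31/53) × (9/53) × (49/53) × (31/53) ≈ 0.0290475
german: (45/98) × (30/45) × (1/45) × (39/45) × (30/45) ≈ 0.00393046
P(english | x) = 0.0290475 / 0.03297796 ≈ 0.881

0.881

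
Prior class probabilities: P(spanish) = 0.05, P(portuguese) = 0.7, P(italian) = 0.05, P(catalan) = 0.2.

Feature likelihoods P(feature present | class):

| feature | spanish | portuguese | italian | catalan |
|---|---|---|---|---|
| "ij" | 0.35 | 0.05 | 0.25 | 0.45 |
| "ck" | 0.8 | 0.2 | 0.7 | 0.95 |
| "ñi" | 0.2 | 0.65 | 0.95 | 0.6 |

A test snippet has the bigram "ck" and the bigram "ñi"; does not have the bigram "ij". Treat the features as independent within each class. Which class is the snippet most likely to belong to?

spanish: 0.05 × (1−0.35) × 0.8 × 0.2 = 0.0052
portuguese: 0.7 × (1−0.05) × 0.2 × 0.65 = 0.08645
italian: 0.05 × (1−0.25) × 0.7 × 0.95 = 0.0249375
catalan: 0.2 × (1−0.45) × 0.95 × 0.6 = 0.0627
Highest score → portuguese.

portuguese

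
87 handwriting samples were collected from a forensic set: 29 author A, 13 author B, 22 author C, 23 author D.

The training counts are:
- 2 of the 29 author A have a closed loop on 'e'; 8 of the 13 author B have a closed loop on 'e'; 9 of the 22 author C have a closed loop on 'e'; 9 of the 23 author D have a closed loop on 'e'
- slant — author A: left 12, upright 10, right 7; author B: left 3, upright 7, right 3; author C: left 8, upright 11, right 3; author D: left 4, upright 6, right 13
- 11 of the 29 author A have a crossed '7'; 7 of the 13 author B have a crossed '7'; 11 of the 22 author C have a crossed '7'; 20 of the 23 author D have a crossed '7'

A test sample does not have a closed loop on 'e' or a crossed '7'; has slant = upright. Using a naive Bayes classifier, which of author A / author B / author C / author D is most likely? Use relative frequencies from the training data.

author A: (29/87) × (27/29) × (10/29) × (18/29) ≈ 0.0664234
author B: (13/87) × (5/13) × (7/13) × (6/13) ≈ 0.0142828
author C: (22/87) × (13/22) × (11/22) × (11/22) ≈ 0.0373563
author D: (23/87) × (14/23) × (6/23) × (3/23) ≈ 0.00547552
Highest score → author A.

author A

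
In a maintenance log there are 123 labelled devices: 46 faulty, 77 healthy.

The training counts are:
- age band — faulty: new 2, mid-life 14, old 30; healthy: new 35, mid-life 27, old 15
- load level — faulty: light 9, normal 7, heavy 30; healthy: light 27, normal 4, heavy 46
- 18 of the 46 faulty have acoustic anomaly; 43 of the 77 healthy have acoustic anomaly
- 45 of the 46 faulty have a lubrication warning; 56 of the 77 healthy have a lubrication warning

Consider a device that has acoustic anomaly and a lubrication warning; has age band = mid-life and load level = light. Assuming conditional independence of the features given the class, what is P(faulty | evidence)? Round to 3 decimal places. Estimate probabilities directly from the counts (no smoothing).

faulty: (46/123) × (14/46) × (9/46) × (18/46) × (45/46) ≈ 0.00852466
healthy: (77/123) × (27/77) × (27/77) × (43/77) × (56/77) ≈ 0.0312613
P(faulty | x) = 0.00852466 / 0.03978596 ≈ 0.214

0.214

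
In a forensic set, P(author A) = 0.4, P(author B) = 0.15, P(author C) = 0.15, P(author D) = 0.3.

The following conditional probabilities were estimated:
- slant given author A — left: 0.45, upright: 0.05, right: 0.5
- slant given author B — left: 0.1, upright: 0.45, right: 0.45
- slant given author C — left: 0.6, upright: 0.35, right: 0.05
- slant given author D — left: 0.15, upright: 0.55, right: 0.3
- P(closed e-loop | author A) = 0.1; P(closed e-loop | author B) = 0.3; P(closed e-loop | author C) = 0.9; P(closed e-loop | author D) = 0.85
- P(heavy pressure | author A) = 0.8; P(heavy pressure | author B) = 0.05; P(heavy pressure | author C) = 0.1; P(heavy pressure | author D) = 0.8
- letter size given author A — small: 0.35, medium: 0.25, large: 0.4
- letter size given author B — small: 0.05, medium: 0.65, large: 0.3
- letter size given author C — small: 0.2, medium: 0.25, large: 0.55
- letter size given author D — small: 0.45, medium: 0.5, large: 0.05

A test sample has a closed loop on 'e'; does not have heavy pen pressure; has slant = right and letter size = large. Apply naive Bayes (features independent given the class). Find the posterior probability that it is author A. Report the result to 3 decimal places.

author A: 0.4 × 0.5 × 0.1 × (1−0.8) × 0.4 = 0.0016
author B: 0.15 × 0.45 × 0.3 × (1−0.05) × 0.3 = 0.00577125
author C: 0.15 × 0.05 × 0.9 × (1−0.1) × 0.55 = 0.00334125
author D: 0.3 × 0.3 × 0.85 × (1−0.8) × 0.05 = 0.000765
P(author A | x) = 0.0016 / 0.0114775 ≈ 0.139

0.139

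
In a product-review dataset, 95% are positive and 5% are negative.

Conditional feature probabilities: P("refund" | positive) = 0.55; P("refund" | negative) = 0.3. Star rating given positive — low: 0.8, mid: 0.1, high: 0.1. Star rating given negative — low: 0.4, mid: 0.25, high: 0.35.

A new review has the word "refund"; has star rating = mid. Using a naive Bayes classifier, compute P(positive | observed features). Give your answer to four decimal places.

positive: 0.95 × 0.55 × 0.1 = 0.05225
negative: 0.05 × 0.3 × 0.25 = 0.00375
P(positive | x) = 0.05225 / 0.056 ≈ 0.9330

0.9330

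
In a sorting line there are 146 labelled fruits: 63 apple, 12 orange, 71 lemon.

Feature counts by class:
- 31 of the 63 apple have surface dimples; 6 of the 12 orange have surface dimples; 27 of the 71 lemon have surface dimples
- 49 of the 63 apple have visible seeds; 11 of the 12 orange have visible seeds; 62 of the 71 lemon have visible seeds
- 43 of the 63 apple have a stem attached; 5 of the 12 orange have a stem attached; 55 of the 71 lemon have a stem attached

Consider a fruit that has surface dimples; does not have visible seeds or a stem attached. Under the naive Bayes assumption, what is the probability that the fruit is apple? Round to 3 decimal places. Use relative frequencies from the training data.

0.673

apple: (63/146) × (31/63) × (14/63) × (20/63) ≈ 0.0149791
orange: (12/146) × (6/12) × (1/12) × (7/12) ≈ 0.00199772
lemon: (71/146) × (27/71) × (9/71) × (16/71) ≈ 0.00528271
P(apple | x) = 0.0149791 / 0.02225953 ≈ 0.673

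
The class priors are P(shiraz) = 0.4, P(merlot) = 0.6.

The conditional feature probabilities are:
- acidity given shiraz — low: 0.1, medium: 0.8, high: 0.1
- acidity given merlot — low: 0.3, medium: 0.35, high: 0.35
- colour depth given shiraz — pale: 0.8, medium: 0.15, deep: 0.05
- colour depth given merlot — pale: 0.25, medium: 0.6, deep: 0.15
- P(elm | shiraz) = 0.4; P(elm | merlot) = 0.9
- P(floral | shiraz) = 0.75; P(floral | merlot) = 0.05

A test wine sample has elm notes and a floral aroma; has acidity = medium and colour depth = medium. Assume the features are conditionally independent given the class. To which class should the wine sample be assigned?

shiraz: 0.4 × 0.8 × 0.15 × 0.4 × 0.75 = 0.0144
merlot: 0.6 × 0.35 × 0.6 × 0.9 × 0.05 = 0.00567
Highest score → shiraz.

shiraz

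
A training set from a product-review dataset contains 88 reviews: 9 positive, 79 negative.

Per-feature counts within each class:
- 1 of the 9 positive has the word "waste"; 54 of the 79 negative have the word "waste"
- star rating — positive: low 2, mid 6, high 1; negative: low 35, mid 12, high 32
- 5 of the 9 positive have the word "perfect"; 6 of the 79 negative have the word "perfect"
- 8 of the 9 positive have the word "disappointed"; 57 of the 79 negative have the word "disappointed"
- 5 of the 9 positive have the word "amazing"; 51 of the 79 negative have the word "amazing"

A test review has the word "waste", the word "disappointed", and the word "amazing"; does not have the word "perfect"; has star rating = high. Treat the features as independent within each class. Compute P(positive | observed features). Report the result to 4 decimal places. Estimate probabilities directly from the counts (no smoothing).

positive: (9/88) × (1/9) × (1/9) × (4/9) × (8/9) × (5/9) ≈ 0.00027712
negative: (79/88) × (54/79) × (32/79) × (73/79) × (57/79) × (51/79) ≈ 0.106984
P(positive | x) = 0.00027712 / 0.10726112 ≈ 0.0026

0.0026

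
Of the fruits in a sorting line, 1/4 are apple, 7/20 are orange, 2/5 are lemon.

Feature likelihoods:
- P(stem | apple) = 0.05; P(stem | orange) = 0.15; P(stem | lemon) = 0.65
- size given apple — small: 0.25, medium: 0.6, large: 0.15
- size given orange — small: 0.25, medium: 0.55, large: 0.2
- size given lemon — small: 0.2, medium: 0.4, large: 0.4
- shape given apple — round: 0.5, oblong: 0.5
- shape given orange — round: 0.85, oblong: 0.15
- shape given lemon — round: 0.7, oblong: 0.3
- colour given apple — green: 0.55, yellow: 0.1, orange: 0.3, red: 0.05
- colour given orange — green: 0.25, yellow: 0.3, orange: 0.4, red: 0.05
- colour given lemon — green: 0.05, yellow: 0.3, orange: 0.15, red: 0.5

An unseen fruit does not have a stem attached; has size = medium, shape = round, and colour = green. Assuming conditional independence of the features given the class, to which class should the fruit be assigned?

apple

apple: 0.25 × (1−0.05) × 0.6 × 0.5 × 0.55 = 0.0391875
orange: 0.35 × (1−0.15) × 0.55 × 0.85 × 0.25 = 0.0347703125
lemon: 0.4 × (1−0.65) × 0.4 × 0.7 × 0.05 = 0.00196
Highest score → apple.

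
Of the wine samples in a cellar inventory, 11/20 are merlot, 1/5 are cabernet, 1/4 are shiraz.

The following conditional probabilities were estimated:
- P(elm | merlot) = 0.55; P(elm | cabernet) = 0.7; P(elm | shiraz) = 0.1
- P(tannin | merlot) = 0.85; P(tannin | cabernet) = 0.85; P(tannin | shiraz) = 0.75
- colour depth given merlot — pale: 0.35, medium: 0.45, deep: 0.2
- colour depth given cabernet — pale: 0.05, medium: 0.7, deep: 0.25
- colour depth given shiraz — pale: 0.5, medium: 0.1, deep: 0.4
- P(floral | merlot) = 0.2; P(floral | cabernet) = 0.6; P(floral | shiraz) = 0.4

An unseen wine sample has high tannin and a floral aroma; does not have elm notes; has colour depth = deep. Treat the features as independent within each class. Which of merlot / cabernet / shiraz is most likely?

merlot: 0.55 × (1−0.55) × 0.85 × 0.2 × 0.2 = 0.008415
cabernet: 0.2 × (1−0.7) × 0.85 × 0.25 × 0.6 = 0.00765
shiraz: 0.25 × (1−0.1) × 0.75 × 0.4 × 0.4 = 0.027
Highest score → shiraz.

shiraz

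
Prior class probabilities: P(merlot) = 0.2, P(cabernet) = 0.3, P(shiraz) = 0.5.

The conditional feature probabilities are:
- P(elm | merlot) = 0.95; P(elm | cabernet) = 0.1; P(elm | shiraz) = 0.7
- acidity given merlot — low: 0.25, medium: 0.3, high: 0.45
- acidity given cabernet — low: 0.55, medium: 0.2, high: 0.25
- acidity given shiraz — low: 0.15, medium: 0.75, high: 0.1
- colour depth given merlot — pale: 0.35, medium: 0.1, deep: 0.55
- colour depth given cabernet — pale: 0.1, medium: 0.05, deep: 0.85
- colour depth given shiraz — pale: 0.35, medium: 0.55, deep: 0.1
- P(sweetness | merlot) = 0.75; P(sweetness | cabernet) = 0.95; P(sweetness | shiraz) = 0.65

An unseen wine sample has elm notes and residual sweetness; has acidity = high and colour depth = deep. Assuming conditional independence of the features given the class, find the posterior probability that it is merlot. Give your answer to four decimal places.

merlot: 0.2 × 0.95 × 0.45 × 0.55 × 0.75 = 0.03526875
cabernet: 0.3 × 0.1 × 0.25 × 0.85 × 0.95 = 0.00605625
shiraz: 0.5 × 0.7 × 0.1 × 0.1 × 0.65 = 0.002275
P(merlot | x) = 0.03526875 / 0.0436 ≈ 0.8089

0.8089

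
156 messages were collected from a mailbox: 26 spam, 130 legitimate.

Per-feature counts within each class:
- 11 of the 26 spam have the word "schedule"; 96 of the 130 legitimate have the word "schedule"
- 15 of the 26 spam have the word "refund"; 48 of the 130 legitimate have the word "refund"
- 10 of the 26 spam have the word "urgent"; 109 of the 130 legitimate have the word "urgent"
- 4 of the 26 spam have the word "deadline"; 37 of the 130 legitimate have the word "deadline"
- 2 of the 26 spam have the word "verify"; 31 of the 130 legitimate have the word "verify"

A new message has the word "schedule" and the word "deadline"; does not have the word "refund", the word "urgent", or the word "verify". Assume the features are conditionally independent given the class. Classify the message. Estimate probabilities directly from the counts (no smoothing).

legitimate

spam: (26/156) × (11/26) × (11/26) × (16/26) × (4/26) × (24/26) ≈ 0.00260711
legitimate: (130/156) × (96/130) × (82/130) × (21/130) × (37/130) × (99/130) ≈ 0.0135907
Highest score → legitimate.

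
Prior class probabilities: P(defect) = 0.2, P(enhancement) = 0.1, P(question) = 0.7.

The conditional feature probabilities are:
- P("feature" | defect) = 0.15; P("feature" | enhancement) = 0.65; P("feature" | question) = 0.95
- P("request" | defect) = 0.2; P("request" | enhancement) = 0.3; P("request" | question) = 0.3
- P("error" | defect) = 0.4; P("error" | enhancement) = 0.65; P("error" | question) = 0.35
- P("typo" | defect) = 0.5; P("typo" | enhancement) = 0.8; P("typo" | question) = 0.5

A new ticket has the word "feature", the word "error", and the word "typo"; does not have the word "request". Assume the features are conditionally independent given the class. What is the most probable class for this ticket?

defect: 0.2 × 0.15 × (1−0.2) × 0.4 × 0.5 = 0.0048
enhancement: 0.1 × 0.65 × (1−0.3) × 0.65 × 0.8 = 0.02366
question: 0.7 × 0.95 × (1−0.3) × 0.35 × 0.5 = 0.0814625
Highest score → question.

question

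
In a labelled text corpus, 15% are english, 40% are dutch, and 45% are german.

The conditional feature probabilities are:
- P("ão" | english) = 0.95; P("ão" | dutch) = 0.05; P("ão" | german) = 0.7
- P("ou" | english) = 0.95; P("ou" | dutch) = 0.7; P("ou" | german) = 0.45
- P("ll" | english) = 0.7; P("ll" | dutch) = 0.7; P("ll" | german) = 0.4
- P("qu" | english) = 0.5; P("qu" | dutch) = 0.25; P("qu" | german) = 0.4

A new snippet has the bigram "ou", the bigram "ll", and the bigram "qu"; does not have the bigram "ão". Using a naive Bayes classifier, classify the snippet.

dutch

english: 0.15 × (1−0.95) × 0.95 × 0.7 × 0.5 = 0.00249375
dutch: 0.4 × (1−0.05) × 0.7 × 0.7 × 0.25 = 0.04655
german: 0.45 × (1−0.7) × 0.45 × 0.4 × 0.4 = 0.00972
Highest score → dutch.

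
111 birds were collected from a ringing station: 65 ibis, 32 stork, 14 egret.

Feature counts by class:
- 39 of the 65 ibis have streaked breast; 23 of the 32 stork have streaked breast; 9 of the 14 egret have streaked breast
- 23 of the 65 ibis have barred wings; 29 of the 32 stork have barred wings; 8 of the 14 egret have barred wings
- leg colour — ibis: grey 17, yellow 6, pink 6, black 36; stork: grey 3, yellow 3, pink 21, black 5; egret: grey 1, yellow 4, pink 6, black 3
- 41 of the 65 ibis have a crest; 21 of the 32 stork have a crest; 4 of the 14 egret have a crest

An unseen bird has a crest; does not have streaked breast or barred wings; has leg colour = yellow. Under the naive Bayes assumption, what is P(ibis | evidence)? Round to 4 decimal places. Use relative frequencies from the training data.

0.8118

ibis: (65/111) × (26/65) × (42/65) × (6/65) × (41/65) ≈ 0.00881241
stork: (32/111) × (9/32) × (3/32) × (3/32) × (21/32) ≈ 0.000467661
egret: (14/111) × (5/14) × (6/14) × (4/14) × (4/14) ≈ 0.00157592
P(ibis | x) = 0.00881241 / 0.010855991 ≈ 0.8118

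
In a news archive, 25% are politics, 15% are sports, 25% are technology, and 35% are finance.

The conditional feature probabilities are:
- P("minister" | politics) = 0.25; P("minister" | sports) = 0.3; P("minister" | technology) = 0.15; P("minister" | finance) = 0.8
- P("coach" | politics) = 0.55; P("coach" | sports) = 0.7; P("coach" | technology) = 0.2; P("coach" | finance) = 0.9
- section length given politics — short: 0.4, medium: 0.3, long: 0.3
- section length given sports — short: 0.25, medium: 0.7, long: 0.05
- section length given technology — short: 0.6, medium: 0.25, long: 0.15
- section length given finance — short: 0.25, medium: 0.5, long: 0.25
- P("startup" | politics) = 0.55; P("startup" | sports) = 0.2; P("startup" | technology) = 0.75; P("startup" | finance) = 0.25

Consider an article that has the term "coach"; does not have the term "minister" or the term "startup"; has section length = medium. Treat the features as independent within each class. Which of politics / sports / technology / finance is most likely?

politics: 0.25 × (1−0.25) × 0.55 × 0.3 × (1−0.55) = 0.013921875
sports: 0.15 × (1−0.3) × 0.7 × 0.7 × (1−0.2) = 0.04116
technology: 0.25 × (1−0.15) × 0.2 × 0.25 × (1−0.75) = 0.00265625
finance: 0.35 × (1−0.8) × 0.9 × 0.5 × (1−0.25) = 0.023625
Highest score → sports.

sports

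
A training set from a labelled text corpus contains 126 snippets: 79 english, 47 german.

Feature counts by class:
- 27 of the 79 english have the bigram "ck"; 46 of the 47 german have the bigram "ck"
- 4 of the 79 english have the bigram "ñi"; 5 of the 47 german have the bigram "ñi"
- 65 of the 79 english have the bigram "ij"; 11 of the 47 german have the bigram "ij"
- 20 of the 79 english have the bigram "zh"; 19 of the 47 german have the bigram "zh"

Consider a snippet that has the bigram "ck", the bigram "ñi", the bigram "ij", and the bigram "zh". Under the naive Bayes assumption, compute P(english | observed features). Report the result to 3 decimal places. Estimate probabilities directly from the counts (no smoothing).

0.381

english: (79/126) × (27/79) × (4/79) × (65/79) × (20/79) ≈ 0.00226004
german: (47/126) × (46/47) × (5/47) × (11/47) × (19/47) ≈ 0.0036746
P(english | x) = 0.00226004 / 0.00593464 ≈ 0.381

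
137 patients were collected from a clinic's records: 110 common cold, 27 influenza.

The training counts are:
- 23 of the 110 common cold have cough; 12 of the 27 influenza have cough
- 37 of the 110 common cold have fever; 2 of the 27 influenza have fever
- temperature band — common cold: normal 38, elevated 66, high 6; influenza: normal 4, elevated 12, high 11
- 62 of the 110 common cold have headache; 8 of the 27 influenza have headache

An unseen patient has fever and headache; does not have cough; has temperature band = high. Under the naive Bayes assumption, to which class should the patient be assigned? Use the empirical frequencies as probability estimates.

common cold

common cold: (110/137) × (87/110) × (37/110) × (6/110) × (62/110) ≈ 0.00656697
influenza: (27/137) × (15/27) × (2/27) × (11/27) × (8/27) ≈ 0.000979021
Highest score → common cold.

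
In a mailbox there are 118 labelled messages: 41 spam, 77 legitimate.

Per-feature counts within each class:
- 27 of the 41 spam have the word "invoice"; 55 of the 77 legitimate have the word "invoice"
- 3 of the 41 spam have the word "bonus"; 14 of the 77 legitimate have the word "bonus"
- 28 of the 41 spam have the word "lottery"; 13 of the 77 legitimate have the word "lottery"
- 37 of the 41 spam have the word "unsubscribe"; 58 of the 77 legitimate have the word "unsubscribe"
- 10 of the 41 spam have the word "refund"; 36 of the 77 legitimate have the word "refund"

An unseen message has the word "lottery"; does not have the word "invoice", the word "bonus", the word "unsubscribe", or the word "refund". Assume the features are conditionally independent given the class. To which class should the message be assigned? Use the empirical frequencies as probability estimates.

spam

spam: (41/118) × (14/41) × (38/41) × (28/41) × (4/41) × (31/41) ≈ 0.00553954
legitimate: (77/118) × (22/77) × (63/77) × (13/77) × (19/77) × (41/77) ≈ 0.00338376
Highest score → spam.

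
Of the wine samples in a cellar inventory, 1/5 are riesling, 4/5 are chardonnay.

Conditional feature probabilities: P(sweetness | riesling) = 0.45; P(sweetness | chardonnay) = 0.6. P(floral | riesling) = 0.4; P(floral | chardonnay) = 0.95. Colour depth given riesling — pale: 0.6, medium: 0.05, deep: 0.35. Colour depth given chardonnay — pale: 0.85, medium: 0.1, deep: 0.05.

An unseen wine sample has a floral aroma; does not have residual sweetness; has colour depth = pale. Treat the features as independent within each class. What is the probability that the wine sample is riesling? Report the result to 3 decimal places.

riesling: 0.2 × (1−0.45) × 0.4 × 0.6 = 0.0264
chardonnay: 0.8 × (1−0.6) × 0.95 × 0.85 = 0.2584
P(riesling | x) = 0.0264 / 0.2848 ≈ 0.093

0.093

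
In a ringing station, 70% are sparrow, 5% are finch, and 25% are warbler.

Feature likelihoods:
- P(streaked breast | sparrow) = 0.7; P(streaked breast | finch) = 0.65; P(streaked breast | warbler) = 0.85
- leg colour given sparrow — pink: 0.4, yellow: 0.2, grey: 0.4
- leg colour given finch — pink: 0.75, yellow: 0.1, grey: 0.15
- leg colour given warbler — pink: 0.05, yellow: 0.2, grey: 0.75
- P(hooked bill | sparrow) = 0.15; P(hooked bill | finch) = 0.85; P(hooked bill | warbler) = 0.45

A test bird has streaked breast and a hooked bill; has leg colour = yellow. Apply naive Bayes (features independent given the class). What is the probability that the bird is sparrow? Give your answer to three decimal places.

0.402

sparrow: 0.7 × 0.7 × 0.2 × 0.15 = 0.0147
finch: 0.05 × 0.65 × 0.1 × 0.85 = 0.0027625
warbler: 0.25 × 0.85 × 0.2 × 0.45 = 0.019125
P(sparrow | x) = 0.0147 / 0.0365875 ≈ 0.402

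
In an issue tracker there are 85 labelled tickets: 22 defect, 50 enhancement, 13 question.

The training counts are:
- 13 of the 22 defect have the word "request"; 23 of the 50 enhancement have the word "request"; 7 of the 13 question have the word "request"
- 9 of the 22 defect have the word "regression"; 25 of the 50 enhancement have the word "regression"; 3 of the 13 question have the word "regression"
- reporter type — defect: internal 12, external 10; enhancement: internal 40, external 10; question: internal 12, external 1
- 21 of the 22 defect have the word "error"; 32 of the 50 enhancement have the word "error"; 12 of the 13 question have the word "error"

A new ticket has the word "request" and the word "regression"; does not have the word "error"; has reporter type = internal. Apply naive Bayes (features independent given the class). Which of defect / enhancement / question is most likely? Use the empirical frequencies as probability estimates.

defect: (22/85) × (13/22) × (9/22) × (12/22) × (1/22) ≈ 0.00155124
enhancement: (50/85) × (23/50) × (25/50) × (40/50) × (18/50) ≈ 0.0389647
question: (13/85) × (7/13) × (3/13) × (12/13) × (1/13) ≈ 0.00134943
Highest score → enhancement.

enhancement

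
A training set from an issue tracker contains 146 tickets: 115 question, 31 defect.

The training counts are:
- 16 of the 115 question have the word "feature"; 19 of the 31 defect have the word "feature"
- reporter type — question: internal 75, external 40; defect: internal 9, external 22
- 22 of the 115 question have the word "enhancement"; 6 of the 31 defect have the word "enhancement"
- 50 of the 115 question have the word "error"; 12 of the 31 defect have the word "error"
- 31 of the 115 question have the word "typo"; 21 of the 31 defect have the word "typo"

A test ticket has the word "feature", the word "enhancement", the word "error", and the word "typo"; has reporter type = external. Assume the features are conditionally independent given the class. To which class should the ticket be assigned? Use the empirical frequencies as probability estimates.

defect

question: (115/146) × (16/115) × (40/115) × (22/115) × (50/115) × (31/115) ≈ 0.000854654
defect: (31/146) × (19/31) × (22/31) × (6/31) × (12/31) × (21/31) ≈ 0.00468736
Highest score → defect.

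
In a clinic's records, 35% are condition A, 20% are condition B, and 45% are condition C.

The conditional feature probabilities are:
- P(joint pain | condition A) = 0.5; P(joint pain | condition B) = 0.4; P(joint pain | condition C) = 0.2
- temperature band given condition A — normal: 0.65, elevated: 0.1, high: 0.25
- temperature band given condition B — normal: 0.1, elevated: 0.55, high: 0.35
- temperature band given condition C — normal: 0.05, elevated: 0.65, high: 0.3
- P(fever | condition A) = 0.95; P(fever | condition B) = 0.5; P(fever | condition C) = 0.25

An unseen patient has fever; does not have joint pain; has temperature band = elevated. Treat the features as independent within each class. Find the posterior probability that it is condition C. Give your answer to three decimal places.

condition A: 0.35 × (1−0.5) × 0.1 × 0.95 = 0.016625
condition B: 0.2 × (1−0.4) × 0.55 × 0.5 = 0.033
condition C: 0.45 × (1−0.2) × 0.65 × 0.25 = 0.0585
P(condition C | x) = 0.0585 / 0.108125 ≈ 0.541

0.541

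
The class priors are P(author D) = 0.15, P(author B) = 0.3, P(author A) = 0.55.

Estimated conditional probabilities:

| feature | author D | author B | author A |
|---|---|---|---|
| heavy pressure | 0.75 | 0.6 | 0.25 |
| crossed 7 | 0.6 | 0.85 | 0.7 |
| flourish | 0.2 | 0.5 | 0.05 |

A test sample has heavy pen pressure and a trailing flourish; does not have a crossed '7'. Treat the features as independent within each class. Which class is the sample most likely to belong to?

author D: 0.15 × 0.75 × (1−0.6) × 0.2 = 0.009
author B: 0.3 × 0.6 × (1−0.85) × 0.5 = 0.0135
author A: 0.55 × 0.25 × (1−0.7) × 0.05 = 0.0020625
Highest score → author B.

author B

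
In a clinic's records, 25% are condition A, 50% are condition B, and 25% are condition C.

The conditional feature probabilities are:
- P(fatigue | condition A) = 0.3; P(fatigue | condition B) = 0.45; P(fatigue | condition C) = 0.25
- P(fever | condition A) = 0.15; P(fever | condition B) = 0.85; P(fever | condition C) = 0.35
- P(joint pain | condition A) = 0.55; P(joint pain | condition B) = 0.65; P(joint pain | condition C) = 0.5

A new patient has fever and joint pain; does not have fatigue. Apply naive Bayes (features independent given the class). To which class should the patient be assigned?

condition B

condition A: 0.25 × (1−0.3) × 0.15 × 0.55 = 0.0144375
condition B: 0.5 × (1−0.45) × 0.85 × 0.65 = 0.1519375
condition C: 0.25 × (1−0.25) × 0.35 × 0.5 = 0.0328125
Highest score → condition B.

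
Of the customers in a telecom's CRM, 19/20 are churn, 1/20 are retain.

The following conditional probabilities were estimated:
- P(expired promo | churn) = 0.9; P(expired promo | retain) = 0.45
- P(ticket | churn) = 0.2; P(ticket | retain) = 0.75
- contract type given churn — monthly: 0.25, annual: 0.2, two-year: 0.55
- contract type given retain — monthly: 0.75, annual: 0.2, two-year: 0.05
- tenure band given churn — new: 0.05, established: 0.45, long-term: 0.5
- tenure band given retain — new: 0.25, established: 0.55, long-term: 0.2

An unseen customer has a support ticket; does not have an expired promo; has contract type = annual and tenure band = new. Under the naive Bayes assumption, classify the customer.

churn: 0.95 × (1−0.9) × 0.2 × 0.2 × 0.05 = 0.00019
retain: 0.05 × (1−0.45) × 0.75 × 0.2 × 0.25 = 0.00103125
Highest score → retain.

retain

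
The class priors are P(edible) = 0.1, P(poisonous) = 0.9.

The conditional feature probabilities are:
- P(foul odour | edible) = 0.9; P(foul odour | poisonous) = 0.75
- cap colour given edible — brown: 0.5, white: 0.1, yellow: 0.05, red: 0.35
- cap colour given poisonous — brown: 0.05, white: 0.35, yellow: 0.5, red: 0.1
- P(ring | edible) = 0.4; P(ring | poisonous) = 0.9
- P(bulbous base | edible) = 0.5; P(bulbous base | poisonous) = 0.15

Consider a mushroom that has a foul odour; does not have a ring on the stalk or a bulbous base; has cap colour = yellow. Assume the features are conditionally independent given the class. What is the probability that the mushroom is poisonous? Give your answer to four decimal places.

edible: 0.1 × 0.9 × 0.05 × (1−0.4) × (1−0.5) = 0.00135
poisonous: 0.9 × 0.75 × 0.5 × (1−0.9) × (1−0.15) = 0.0286875
P(poisonous | x) = 0.0286875 / 0.0300375 ≈ 0.9551

0.9551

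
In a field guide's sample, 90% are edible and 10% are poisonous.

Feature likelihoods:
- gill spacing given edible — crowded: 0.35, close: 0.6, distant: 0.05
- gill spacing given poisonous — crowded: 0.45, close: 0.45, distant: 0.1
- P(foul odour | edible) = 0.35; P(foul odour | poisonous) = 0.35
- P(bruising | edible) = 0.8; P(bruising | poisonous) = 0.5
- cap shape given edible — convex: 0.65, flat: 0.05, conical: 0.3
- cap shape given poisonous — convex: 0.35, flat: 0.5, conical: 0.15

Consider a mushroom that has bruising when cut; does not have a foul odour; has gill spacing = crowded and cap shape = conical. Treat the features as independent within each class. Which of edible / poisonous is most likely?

edible: 0.9 × 0.35 × (1−0.35) × 0.8 × 0.3 = 0.04914
poisonous: 0.1 × 0.45 × (1−0.35) × 0.5 × 0.15 = 0.00219375
Highest score → edible.

edible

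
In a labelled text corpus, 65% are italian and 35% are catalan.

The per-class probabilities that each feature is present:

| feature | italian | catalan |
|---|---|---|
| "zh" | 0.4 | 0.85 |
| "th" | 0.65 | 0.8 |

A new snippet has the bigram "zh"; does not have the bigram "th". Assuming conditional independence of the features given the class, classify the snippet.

italian: 0.65 × 0.4 × (1−0.65) = 0.091
catalan: 0.35 × 0.85 × (1−0.8) = 0.0595
Highest score → italian.

italian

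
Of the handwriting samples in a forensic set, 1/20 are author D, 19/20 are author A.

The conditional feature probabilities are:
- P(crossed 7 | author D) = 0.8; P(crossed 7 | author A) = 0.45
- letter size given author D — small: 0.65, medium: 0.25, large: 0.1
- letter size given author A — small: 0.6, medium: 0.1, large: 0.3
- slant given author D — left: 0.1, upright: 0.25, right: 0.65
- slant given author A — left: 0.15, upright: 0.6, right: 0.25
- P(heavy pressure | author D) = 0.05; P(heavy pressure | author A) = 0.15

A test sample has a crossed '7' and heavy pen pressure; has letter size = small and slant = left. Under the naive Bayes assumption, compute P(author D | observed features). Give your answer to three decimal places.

0.022

author D: 0.05 × 0.8 × 0.65 × 0.1 × 0.05 = 0.00013
author A: 0.95 × 0.45 × 0.6 × 0.15 × 0.15 = 0.00577125
P(author D | x) = 0.00013 / 0.00590125 ≈ 0.022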